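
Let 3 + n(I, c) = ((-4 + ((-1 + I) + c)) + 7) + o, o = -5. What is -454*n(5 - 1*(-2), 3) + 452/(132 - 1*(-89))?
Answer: -400884/221 ≈ -1814.0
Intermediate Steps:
n(I, c) = -6 + I + c (n(I, c) = -3 + (((-4 + ((-1 + I) + c)) + 7) - 5) = -3 + (((-4 + (-1 + I + c)) + 7) - 5) = -3 + (((-5 + I + c) + 7) - 5) = -3 + ((2 + I + c) - 5) = -3 + (-3 + I + c) = -6 + I + c)
-454*n(5 - 1*(-2), 3) + 452/(132 - 1*(-89)) = -454*(-6 + (5 - 1*(-2)) + 3) + 452/(132 - 1*(-89)) = -454*(-6 + (5 + 2) + 3) + 452/(132 + 89) = -454*(-6 + 7 + 3) + 452/221 = -454*4 + 452*(1/221) = -1816 + 452/221 = -400884/221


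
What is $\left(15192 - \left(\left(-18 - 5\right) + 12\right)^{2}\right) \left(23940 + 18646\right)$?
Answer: $641813606$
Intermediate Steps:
$\left(15192 - \left(\left(-18 - 5\right) + 12\right)^{2}\right) \left(23940 + 18646\right) = \left(15192 - \left(-23 + 12\right)^{2}\right) 42586 = \left(15192 - \left(-11\right)^{2}\right) 42586 = \left(15192 - 121\right) 42586 = 15071 \cdot 42586 = 641813606$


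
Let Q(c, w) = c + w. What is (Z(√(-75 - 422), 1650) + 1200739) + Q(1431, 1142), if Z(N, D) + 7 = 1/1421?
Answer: 1709896406/1421 ≈ 1.2033e+6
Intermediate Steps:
Z(N, D) = -9946/1421 (Z(N, D) = -7 + 1/1421 = -9946/1421)
(Z(√(-75 - 422), 1650) + 1200739) + Q(1431, 1142) = (-9946/1421 + 1200739) + (1431 + 1142) = 1706240173/1421 + 2573 = 1709896406/1421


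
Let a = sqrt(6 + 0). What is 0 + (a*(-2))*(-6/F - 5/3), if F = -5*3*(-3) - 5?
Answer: 109*sqrt(6)/30 ≈ 8.8998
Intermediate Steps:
F = 40 (F = -15*(-3) - 5 = 45 - 5 = 40)
a = sqrt(6) ≈ 2.4495
0 + (a*(-2))*(-6/F - 5/3) = 0 + (sqrt(6)*(-2))*(-6/40 - 5/3) = 0 + (-2*sqrt(6))*(-6*1/40 - 5*1/3) = 0 + (-2*sqrt(6))*(-3/20 - 5/3) = 0 - 2*sqrt(6)*(-109/60) = 0 + 109*sqrt(6)/30 = 109*sqrt(6)/30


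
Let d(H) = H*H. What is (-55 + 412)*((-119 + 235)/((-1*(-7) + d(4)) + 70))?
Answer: 13804/31 ≈ 445.29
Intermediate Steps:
d(H) = H²
(-55 + 412)*((-119 + 235)/((-1*(-7) + d(4)) + 70)) = (-55 + 412)*((-119 + 235)/((-1*(-7) + 4²) + 70)) = 357*(116/((7 + 16) + 70)) = 357*(116/(23 + 70)) = 357*(116/93) = 13804/31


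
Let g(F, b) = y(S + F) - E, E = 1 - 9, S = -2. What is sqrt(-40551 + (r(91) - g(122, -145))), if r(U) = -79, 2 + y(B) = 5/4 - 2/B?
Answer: I*sqrt(36573510)/30 ≈ 201.59*I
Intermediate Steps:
E = -8
y(B) = -3/4 - 2/B (y(B) = -2 + (5/4 - 2/B) = -3/4 - 2/B)
g(F, b) = 29/4 - 2/(-2 + F) (g(F, b) = (-3/4 - 2/(-2 + F)) - 1*(-8) = (-3/4 - 2/(-2 + F)) + 8 = 29/4 - 2/(-2 + F))
sqrt(-40551 + (r(91) - g(122, -145))) = sqrt(-40551 + (-79 - (-66 + 29*122)/(4*(-2 + 122)))) = sqrt(-40551 + (-79 - (-66 + 3538)/(4*120))) = sqrt(-40551 + (-79 - 3472/(4*120))) = sqrt(-40551 + (-79 - 1*217/30)) = sqrt(-40551 + (-79 - 217/30)) = sqrt(-40551 - 2587/30) = sqrt(-1219117/30) = I*sqrt(36573510)/30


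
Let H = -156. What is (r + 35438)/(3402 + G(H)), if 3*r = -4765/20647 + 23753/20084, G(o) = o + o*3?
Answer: 14695361120401/1151965338744 ≈ 12.757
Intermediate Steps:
G(o) = 4*o (G(o) = o + 3*o = 4*o)
r = 131575977/414674348 (r = (-4765/20647 + 23753/20084)/3 = (⅓)*(394727931/414674348) = 131575977/414674348 ≈ 0.31730)
(r + 35438)/(3402 + G(H)) = (131575977/414674348 + 35438)/(3402 + 4*(-156)) = 14695361120401/(414674348*(3402 - 624)) = (14695361120401/414674348)/2778 = (14695361120401/414674348)*(1/2778) = 14695361120401/1151965338744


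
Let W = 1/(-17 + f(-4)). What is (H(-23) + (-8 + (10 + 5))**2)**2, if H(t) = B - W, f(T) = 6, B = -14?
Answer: 148996/121 ≈ 1231.4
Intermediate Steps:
W = -1/11 (W = 1/(-17 + 6) = 1/(-11) = -1/11 ≈ -0.090909)
H(t) = -153/11 (H(t) = -14 - 1*(-1/11) = -14 + 1/11 = -153/11)
(H(-23) + (-8 + (10 + 5))**2)**2 = (-153/11 + (-8 + (10 + 5))**2)**2 = (-153/11 + (-8 + 15)**2)**2 = (-153/11 + 7**2)**2 = (-153/11 + 49)**2 = (386/11)**2 = 148996/121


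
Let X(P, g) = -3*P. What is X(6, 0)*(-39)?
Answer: 702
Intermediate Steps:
X(6, 0)*(-39) = -3*6*(-39) = -18*(-39) = 702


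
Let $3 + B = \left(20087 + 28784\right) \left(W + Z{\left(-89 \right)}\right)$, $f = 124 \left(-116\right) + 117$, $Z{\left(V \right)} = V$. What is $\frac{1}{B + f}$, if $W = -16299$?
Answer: $- \frac{1}{800912218} \approx -1.2486 \cdot 10^{-9}$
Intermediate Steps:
$f = -14267$ ($f = -14384 + 117 = -14267$)
$B = -800897951$ ($B = -3 + \left(20087 + 28784\right) \left(-16299 - 89\right) = -3 + 48871 \left(-16388\right) = -3 - 800897948 = -800897951$)
$\frac{1}{B + f} = \frac{1}{-800897951 - 14267} = \frac{1}{-800912218} = - \frac{1}{800912218}$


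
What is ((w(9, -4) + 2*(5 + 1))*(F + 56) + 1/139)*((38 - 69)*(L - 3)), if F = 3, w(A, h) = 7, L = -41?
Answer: 212538480/139 ≈ 1.5291e+6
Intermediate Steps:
((w(9, -4) + 2*(5 + 1))*(F + 56) + 1/139)*((38 - 69)*(L - 3)) = ((7 + 2*(5 + 1))*(3 + 56) + 1/139)*((38 - 69)*(-41 - 3)) = ((7 + 2*6)*59 + 1/139)*(-31*(-44)) = ((7 + 12)*59 + 1/139)*1364 = (19*59 + 1/139)*1364 = (1121 + 1/139)*1364 = (155820/139)*1364 = 212538480/139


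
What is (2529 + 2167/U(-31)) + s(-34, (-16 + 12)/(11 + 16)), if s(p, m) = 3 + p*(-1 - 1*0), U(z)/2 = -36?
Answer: 182585/72 ≈ 2535.9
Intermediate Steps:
U(z) = -72 (U(z) = 2*(-36) = -72)
s(p, m) = 3 - p (s(p, m) = 3 + p*(-1 + 0) = 3 + p*(-1) = 3 - p)
(2529 + 2167/U(-31)) + s(-34, (-16 + 12)/(11 + 16)) = (2529 + 2167/(-72)) + (3 - 1*(-34)) = (2529 + 2167*(-1/72)) + (3 + 34) = (2529 - 2167/72) + 37 = 179921/72 + 37 = 182585/72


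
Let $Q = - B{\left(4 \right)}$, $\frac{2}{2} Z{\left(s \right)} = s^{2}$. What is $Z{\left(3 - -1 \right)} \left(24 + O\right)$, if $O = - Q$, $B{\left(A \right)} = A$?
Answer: $448$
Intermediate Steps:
$Z{\left(s \right)} = s^{2}$
$Q = -4$ ($Q = \left(-1\right) 4 = -4$)
$O = 4$ ($O = \left(-1\right) \left(-4\right) = 4$)
$Z{\left(3 - -1 \right)} \left(24 + O\right) = \left(3 - -1\right)^{2} \left(24 + 4\right) = \left(3 + 1\right)^{2} \cdot 28 = 4^{2} \cdot 28 = 16 \cdot 28 = 448$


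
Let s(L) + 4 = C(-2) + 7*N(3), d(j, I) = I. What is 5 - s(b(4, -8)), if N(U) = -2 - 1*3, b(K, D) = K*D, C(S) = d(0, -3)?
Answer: 47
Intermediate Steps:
C(S) = -3
b(K, D) = D*K
N(U) = -5 (N(U) = -2 - 3 = -5)
s(L) = -42 (s(L) = -4 + (-3 + 7*(-5)) = -4 + (-3 - 35) = -4 - 38 = -42)
5 - s(b(4, -8)) = 5 - 1*(-42) = 5 + 42 = 47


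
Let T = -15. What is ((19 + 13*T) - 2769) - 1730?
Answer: -4675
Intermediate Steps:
((19 + 13*T) - 2769) - 1730 = ((19 + 13*(-15)) - 2769) - 1730 = ((19 - 195) - 2769) - 1730 = (-176 - 2769) - 1730 = -2945 - 1730 = -4675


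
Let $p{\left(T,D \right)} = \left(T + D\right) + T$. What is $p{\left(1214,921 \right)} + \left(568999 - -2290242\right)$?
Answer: $2862590$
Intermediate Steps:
$p{\left(T,D \right)} = D + 2 T$ ($p{\left(T,D \right)} = \left(D + T\right) + T = D + 2 T$)
$p{\left(1214,921 \right)} + \left(568999 - -2290242\right) = \left(921 + 2 \cdot 1214\right) + \left(568999 - -2290242\right) = \left(921 + 2428\right) + \left(568999 + 2290242\right) = 3349 + 2859241 = 2862590$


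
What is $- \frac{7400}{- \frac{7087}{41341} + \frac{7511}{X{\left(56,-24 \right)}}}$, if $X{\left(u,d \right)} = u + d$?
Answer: $- \frac{9789548800}{310285467} \approx -31.55$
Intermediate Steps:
$X{\left(u,d \right)} = d + u$
$- \frac{7400}{- \frac{7087}{41341} + \frac{7511}{X{\left(56,-24 \right)}}} = - \frac{7400}{- \frac{7087}{41341} + \frac{7511}{-24 + 56}} = - \frac{7400}{\left(-7087\right) \frac{1}{41341} + \frac{7511}{32}} = - \frac{7400}{- \frac{7087}{41341} + 7511 \cdot \frac{1}{32}} = - \frac{7400}{- \frac{7087}{41341} + \frac{7511}{32}} = - \frac{7400}{\frac{310285467}{1322912}} = \left(-7400\right) \frac{1322912}{310285467} = - \frac{9789548800}{310285467}$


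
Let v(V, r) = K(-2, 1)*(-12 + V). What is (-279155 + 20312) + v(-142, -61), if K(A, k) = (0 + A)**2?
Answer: -259459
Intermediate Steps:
K(A, k) = A**2
v(V, r) = -48 + 4*V (v(V, r) = (-2)**2*(-12 + V) = 4*(-12 + V) = -48 + 4*V)
(-279155 + 20312) + v(-142, -61) = (-279155 + 20312) + (-48 + 4*(-142)) = -258843 + (-48 - 568) = -258843 - 616 = -259459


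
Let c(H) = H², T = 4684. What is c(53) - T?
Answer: -1875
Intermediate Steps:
c(53) - T = 53² - 1*4684 = 2809 - 4684 = -1875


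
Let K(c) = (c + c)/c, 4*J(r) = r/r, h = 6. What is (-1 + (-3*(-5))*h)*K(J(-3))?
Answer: 178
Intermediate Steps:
J(r) = ¼ (J(r) = (r/r)/4 = (¼)*1 = ¼)
K(c) = 2 (K(c) = (2*c)/c = 2)
(-1 + (-3*(-5))*h)*K(J(-3)) = (-1 - 3*(-5)*6)*2 = (-1 + 15*6)*2 = (-1 + 90)*2 = 89*2 = 178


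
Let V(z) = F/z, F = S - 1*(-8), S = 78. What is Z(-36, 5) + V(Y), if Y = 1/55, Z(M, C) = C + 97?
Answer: 4832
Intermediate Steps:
F = 86 (F = 78 - 1*(-8) = 78 + 8 = 86)
Z(M, C) = 97 + C
Y = 1/55 ≈ 0.018182
V(z) = 86/z
Z(-36, 5) + V(Y) = (97 + 5) + 86/(1/55) = 102 + 86*55 = 102 + 4730 = 4832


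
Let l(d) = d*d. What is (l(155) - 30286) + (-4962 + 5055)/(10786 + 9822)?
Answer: -129026595/20608 ≈ -6261.0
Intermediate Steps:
l(d) = d²
(l(155) - 30286) + (-4962 + 5055)/(10786 + 9822) = (155² - 30286) + (-4962 + 5055)/(10786 + 9822) = (24025 - 30286) + 93/20608 = -6261 + 93*(1/20608) = -6261 + 93/20608 = -129026595/20608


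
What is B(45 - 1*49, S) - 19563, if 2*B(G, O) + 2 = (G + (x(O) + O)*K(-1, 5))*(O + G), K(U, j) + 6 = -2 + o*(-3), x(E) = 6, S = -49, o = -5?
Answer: -22963/2 ≈ -11482.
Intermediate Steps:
K(U, j) = 7 (K(U, j) = -6 + (-2 - 5*(-3)) = -6 + (-2 + 15) = -6 + 13 = 7)
B(G, O) = -1 + (G + O)*(42 + G + 7*O)/2 (B(G, O) = -1 + ((G + (6 + O)*7)*(O + G))/2 = -1 + ((G + (42 + 7*O))*(G + O))/2 = -1 + ((42 + G + 7*O)*(G + O))/2 = -1 + ((G + O)*(42 + G + 7*O))/2 = -1 + (G + O)*(42 + G + 7*O)/2)
B(45 - 1*49, S) - 19563 = (-1 + (45 - 1*49)²/2 + 21*(45 - 1*49) + 21*(-49) + (7/2)*(-49)² + 4*(45 - 1*49)*(-49)) - 19563 = (-1 + (45 - 49)²/2 + 21*(45 - 49) - 1029 + (7/2)*2401 + 4*(45 - 49)*(-49)) - 19563 = (-1 + (½)*(-4)² + 21*(-4) - 1029 + 16807/2 + 4*(-4)*(-49)) - 19563 = (-1 + (½)*16 - 84 - 1029 + 16807/2 + 784) - 19563 = (-1 + 8 - 84 - 1029 + 16807/2 + 784) - 19563 = 16163/2 - 19563 = -22963/2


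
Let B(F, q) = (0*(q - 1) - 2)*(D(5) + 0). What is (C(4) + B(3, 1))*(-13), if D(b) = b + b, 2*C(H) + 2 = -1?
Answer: 559/2 ≈ 279.50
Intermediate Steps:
C(H) = -3/2 (C(H) = -1 + (½)*(-1) = -1 - ½ = -3/2)
D(b) = 2*b
B(F, q) = -20 (B(F, q) = (0*(q - 1) - 2)*(2*5 + 0) = (0*(-1 + q) - 2)*(10 + 0) = (0 - 2)*10 = -2*10 = -20)
(C(4) + B(3, 1))*(-13) = (-3/2 - 20)*(-13) = -43/2*(-13) = 559/2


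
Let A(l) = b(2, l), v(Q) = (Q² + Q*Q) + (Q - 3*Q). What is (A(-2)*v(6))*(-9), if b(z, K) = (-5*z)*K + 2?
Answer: -11880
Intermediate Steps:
b(z, K) = 2 - 5*K*z (b(z, K) = -5*K*z + 2 = 2 - 5*K*z)
v(Q) = -2*Q + 2*Q² (v(Q) = (Q² + Q²) - 2*Q = 2*Q² - 2*Q = -2*Q + 2*Q²)
A(l) = 2 - 10*l (A(l) = 2 - 5*l*2 = 2 - 10*l)
(A(-2)*v(6))*(-9) = ((2 - 10*(-2))*(2*6*(-1 + 6)))*(-9) = ((2 + 20)*(2*6*5))*(-9) = (22*60)*(-9) = 1320*(-9) = -11880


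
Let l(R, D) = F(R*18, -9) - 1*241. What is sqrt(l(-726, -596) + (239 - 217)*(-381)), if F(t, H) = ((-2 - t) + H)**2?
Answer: sqrt(170476626) ≈ 13057.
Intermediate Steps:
F(t, H) = (-2 + H - t)**2
l(R, D) = -241 + (11 + 18*R)**2 (l(R, D) = (2 + R*18 - 1*(-9))**2 - 1*241 = (2 + 18*R + 9)**2 - 241 = (11 + 18*R)**2 - 241 = -241 + (11 + 18*R)**2)
sqrt(l(-726, -596) + (239 - 217)*(-381)) = sqrt((-241 + (11 + 18*(-726))**2) + (239 - 217)*(-381)) = sqrt((-241 + (11 - 13068)**2) + 22*(-381)) = sqrt((-241 + (-13057)**2) - 8382) = sqrt((-241 + 170485249) - 8382) = sqrt(170485008 - 8382) = sqrt(170476626)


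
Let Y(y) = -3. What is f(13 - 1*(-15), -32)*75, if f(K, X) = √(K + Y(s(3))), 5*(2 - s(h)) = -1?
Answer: 375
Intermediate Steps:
s(h) = 11/5 (s(h) = 2 - ⅕*(-1) = 2 + ⅕ = 11/5)
f(K, X) = √(-3 + K) (f(K, X) = √(K - 3) = √(-3 + K))
f(13 - 1*(-15), -32)*75 = √(-3 + (13 - 1*(-15)))*75 = √(-3 + (13 + 15))*75 = √(-3 + 28)*75 = √25*75 = 5*75 = 375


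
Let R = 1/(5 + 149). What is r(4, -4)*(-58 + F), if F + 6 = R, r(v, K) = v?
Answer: -19710/77 ≈ -255.97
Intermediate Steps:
R = 1/154 ≈ 0.0064935
F = -923/154 (F = -6 + 1/154 = -923/154 ≈ -5.9935)
r(4, -4)*(-58 + F) = 4*(-58 - 923/154) = 4*(-9855/154) = -19710/77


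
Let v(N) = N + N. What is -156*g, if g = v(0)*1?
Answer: 0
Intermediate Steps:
v(N) = 2*N
g = 0 (g = (2*0)*1 = 0*1 = 0)
-156*g = -156*0 = 0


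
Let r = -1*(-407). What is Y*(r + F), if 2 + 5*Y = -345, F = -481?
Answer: 25678/5 ≈ 5135.6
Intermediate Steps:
Y = -347/5 (Y = -⅖ + (⅕)*(-345) = -⅖ - 69 = -347/5 ≈ -69.400)
r = 407
Y*(r + F) = -347*(407 - 481)/5 = -347/5*(-74) = 25678/5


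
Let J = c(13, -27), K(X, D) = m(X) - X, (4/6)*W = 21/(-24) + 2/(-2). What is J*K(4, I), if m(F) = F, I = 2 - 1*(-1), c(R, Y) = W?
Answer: 0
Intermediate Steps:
W = -45/16 (W = 3*(21/(-24) + 2/(-2))/2 = 3*(21*(-1/24) + 2*(-½))/2 = 3*(-7/8 - 1)/2 = (3/2)*(-15/8) = -45/16 ≈ -2.8125)
c(R, Y) = -45/16
I = 3 (I = 2 + 1 = 3)
K(X, D) = 0 (K(X, D) = X - X = 0)
J = -45/16 ≈ -2.8125
J*K(4, I) = -45/16*0 = 0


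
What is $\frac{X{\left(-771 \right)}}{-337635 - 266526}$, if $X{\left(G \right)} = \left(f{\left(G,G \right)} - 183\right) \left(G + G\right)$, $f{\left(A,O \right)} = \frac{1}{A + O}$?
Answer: $- \frac{282187}{604161} \approx -0.46707$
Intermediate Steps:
$X{\left(G \right)} = 2 G \left(-183 + \frac{1}{2 G}\right)$ ($X{\left(G \right)} = \left(\frac{1}{G + G} - 183\right) \left(G + G\right) = \left(\frac{1}{2 G} - 183\right) 2 G = \left(-183 + \frac{1}{2 G}\right) 2 G = 2 G \left(-183 + \frac{1}{2 G}\right)$)
$\frac{X{\left(-771 \right)}}{-337635 - 266526} = \frac{1 - -282186}{-337635 - 266526} = \frac{1 + 282186}{-604161} = 282187 \left(- \frac{1}{604161}\right) = - \frac{282187}{604161}$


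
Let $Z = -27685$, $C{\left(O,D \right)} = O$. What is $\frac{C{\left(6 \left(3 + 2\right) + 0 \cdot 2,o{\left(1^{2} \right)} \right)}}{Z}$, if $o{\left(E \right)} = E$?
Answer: $- \frac{6}{5537} \approx -0.0010836$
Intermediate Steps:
$\frac{C{\left(6 \left(3 + 2\right) + 0 \cdot 2,o{\left(1^{2} \right)} \right)}}{Z} = \frac{6 \left(3 + 2\right) + 0 \cdot 2}{-27685} = \left(6 \cdot 5 + 0\right) \left(- \frac{1}{27685}\right) = \left(30 + 0\right) \left(- \frac{1}{27685}\right) = 30 \left(- \frac{1}{27685}\right) = - \frac{6}{5537}$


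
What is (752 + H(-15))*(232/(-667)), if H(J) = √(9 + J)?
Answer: -6016/23 - 8*I*√6/23 ≈ -261.57 - 0.852*I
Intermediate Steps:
(752 + H(-15))*(232/(-667)) = (752 + √(9 - 15))*(232/(-667)) = (752 + √(-6))*(232*(-1/667)) = (752 + I*√6)*(-8/23) = -6016/23 - 8*I*√6/23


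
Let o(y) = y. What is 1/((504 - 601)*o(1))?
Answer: -1/97 ≈ -0.010309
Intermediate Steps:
1/((504 - 601)*o(1)) = 1/((504 - 601)*1) = 1/(-97) = -1/97*1 = -1/97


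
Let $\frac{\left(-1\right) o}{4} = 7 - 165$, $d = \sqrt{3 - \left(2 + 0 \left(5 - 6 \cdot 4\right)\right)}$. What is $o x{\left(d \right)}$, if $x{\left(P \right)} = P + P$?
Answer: $1264$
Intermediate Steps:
$d = 1$ ($d = \sqrt{3 - \left(2 + 0 \left(5 - 24\right)\right)} = \sqrt{3 + \left(0 \left(-19\right) - 2\right)} = \sqrt{3 + \left(0 - 2\right)} = \sqrt{3 - 2} = \sqrt{1} = 1$)
$o = 632$ ($o = - 4 \left(7 - 165\right) = \left(-4\right) \left(-158\right) = 632$)
$x{\left(P \right)} = 2 P$
$o x{\left(d \right)} = 632 \cdot 2 \cdot 1 = 632 \cdot 2 = 1264$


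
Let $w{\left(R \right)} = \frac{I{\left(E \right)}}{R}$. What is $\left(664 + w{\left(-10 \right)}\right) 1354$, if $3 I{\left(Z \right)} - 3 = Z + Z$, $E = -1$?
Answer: $\frac{13485163}{15} \approx 8.9901 \cdot 10^{5}$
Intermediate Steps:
$I{\left(Z \right)} = 1 + \frac{2 Z}{3}$ ($I{\left(Z \right)} = 1 + \frac{Z + Z}{3} = 1 + \frac{2 Z}{3}$)
$w{\left(R \right)} = \frac{1}{3 R}$ ($w{\left(R \right)} = \frac{1 + \frac{2}{3} \left(-1\right)}{R} = \frac{1 - \frac{2}{3}}{R} = \frac{1}{3 R}$)
$\left(664 + w{\left(-10 \right)}\right) 1354 = \left(664 + \frac{1}{3 \left(-10\right)}\right) 1354 = \left(664 + \frac{1}{3} \left(- \frac{1}{10}\right)\right) 1354 = \left(664 - \frac{1}{30}\right) 1354 = \frac{19919}{30} \cdot 1354 = \frac{13485163}{15}$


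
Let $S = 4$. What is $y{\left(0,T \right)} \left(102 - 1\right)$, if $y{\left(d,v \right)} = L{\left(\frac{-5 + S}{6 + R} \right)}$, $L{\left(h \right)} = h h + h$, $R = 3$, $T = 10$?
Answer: $- \frac{808}{81} \approx -9.9753$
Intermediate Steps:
$L{\left(h \right)} = h + h^{2}$ ($L{\left(h \right)} = h^{2} + h = h + h^{2}$)
$y{\left(d,v \right)} = - \frac{8}{81}$ ($y{\left(d,v \right)} = \frac{-5 + 4}{6 + 3} \left(1 + \frac{-5 + 4}{6 + 3}\right) = - \frac{1}{9} \left(1 - \frac{1}{9}\right) = \left(-1\right) \frac{1}{9} \left(1 - \frac{1}{9}\right) = - \frac{1 - \frac{1}{9}}{9} = \left(- \frac{1}{9}\right) \frac{8}{9} = - \frac{8}{81}$)
$y{\left(0,T \right)} \left(102 - 1\right) = - \frac{8 \left(102 - 1\right)}{81} = \left(- \frac{8}{81}\right) 101 = - \frac{808}{81}$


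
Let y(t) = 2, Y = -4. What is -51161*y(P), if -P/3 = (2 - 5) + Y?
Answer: -102322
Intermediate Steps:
P = 21 (P = -3*((2 - 5) - 4) = -3*(-3 - 4) = -3*(-7) = 21)
-51161*y(P) = -51161*2 = -102322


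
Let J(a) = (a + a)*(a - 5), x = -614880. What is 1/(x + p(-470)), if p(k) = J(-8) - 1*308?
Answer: -1/614980 ≈ -1.6261e-6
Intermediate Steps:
J(a) = 2*a*(-5 + a) (J(a) = (2*a)*(-5 + a) = 2*a*(-5 + a))
p(k) = -100 (p(k) = 2*(-8)*(-5 - 8) - 1*308 = 2*(-8)*(-13) - 308 = 208 - 308 = -100)
1/(x + p(-470)) = 1/(-614880 - 100) = 1/(-614980) = -1/614980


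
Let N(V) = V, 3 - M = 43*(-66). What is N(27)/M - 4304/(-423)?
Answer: 4079695/400581 ≈ 10.184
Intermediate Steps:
M = 2841 (M = 3 - 43*(-66) = 3 - 1*(-2838) = 3 + 2838 = 2841)
N(27)/M - 4304/(-423) = 27/2841 - 4304/(-423) = 27*(1/2841) - 4304*(-1/423) = 9/947 + 4304/423 = 4079695/400581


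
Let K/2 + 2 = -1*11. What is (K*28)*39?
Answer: -28392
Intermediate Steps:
K = -26 (K = -4 + 2*(-1*11) = -4 + 2*(-11) = -4 - 22 = -26)
(K*28)*39 = -26*28*39 = -728*39 = -28392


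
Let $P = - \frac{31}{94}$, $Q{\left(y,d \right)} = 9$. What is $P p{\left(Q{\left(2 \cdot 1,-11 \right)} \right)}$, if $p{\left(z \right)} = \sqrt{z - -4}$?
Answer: $- \frac{31 \sqrt{13}}{94} \approx -1.1891$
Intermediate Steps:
$P = - \frac{31}{94}$ ($P = \left(-31\right) \frac{1}{94} = - \frac{31}{94} \approx -0.32979$)
$p{\left(z \right)} = \sqrt{4 + z}$ ($p{\left(z \right)} = \sqrt{z + \left(-21 + 25\right)} = \sqrt{z + 4} = \sqrt{4 + z}$)
$P p{\left(Q{\left(2 \cdot 1,-11 \right)} \right)} = - \frac{31 \sqrt{4 + 9}}{94} = - \frac{31 \sqrt{13}}{94}$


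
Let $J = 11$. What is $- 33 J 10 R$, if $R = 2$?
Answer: $-7260$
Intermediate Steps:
$- 33 J 10 R = \left(-33\right) 11 \cdot 10 \cdot 2 = \left(-363\right) 20 = -7260$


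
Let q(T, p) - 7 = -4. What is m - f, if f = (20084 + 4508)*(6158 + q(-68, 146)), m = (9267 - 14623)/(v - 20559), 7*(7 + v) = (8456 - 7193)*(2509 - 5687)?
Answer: -22498217740165/148492 ≈ -1.5151e+8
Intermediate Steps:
v = -573409 (v = -7 + ((8456 - 7193)*(2509 - 5687))/7 = -7 + (1263*(-3178))/7 = -7 + (⅐)*(-4013814) = -7 - 573402 = -573409)
m = 1339/148492 (m = (9267 - 14623)/(-573409 - 20559) = -5356/(-593968) = -5356*(-1/593968) = 1339/148492 ≈ 0.0090173)
q(T, p) = 3 (q(T, p) = 7 - 4 = 3)
f = 151511312 (f = (20084 + 4508)*(6158 + 3) = 24592*6161 = 151511312)
m - f = 1339/148492 - 1*151511312 = 1339/148492 - 151511312 = -22498217740165/148492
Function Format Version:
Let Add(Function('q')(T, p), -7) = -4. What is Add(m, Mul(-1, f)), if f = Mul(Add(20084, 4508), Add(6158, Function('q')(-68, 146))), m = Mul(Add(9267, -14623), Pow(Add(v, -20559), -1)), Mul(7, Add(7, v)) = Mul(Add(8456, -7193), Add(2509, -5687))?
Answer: Rational(-22498217740165, 148492) ≈ -1.5151e+8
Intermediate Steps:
v = -573409 (v = Add(-7, Mul(Rational(1, 7), Mul(Add(8456, -7193), Add(2509, -5687)))) = Add(-7, Mul(Rational(1, 7), Mul(1263, -3178))) = Add(-7, Mul(Rational(1, 7), -4013814)) = Add(-7, -573402) = -573409)
m = Rational(1339, 148492) (m = Mul(Add(9267, -14623), Pow(Add(-573409, -20559), -1)) = Mul(-5356, Pow(-593968, -1)) = Mul(-5356, Rational(-1, 593968)) = Rational(1339, 148492) ≈ 0.0090173)
Function('q')(T, p) = 3 (Function('q')(T, p) = Add(7, -4) = 3)
f = 151511312 (f = Mul(Add(20084, 4508), Add(6158, 3)) = Mul(24592, 6161) = 151511312)
Add(m, Mul(-1, f)) = Add(Rational(1339, 148492), Mul(-1, 151511312)) = Add(Rational(1339, 148492), -151511312) = Rational(-22498217740165, 148492)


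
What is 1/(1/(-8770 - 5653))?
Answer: -14423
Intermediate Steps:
1/(1/(-8770 - 5653)) = 1/(1/(-14423)) = 1/(-1/14423) = -14423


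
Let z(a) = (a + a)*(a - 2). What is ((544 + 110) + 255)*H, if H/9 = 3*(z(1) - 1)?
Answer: -73629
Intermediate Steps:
z(a) = 2*a*(-2 + a) (z(a) = (2*a)*(-2 + a) = 2*a*(-2 + a))
H = -81 (H = 9*(3*(2*1*(-2 + 1) - 1)) = 9*(3*(2*1*(-1) - 1)) = 9*(3*(-2 - 1)) = 9*(3*(-3)) = 9*(-9) = -81)
((544 + 110) + 255)*H = ((544 + 110) + 255)*(-81) = (654 + 255)*(-81) = 909*(-81) = -73629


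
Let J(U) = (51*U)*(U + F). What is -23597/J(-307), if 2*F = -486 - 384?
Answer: -3371/1659642 ≈ -0.0020312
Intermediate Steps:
F = -435 (F = (-486 - 384)/2 = (½)*(-870) = -435)
J(U) = 51*U*(-435 + U) (J(U) = (51*U)*(U - 435) = (51*U)*(-435 + U) = 51*U*(-435 + U))
-23597/J(-307) = -23597*(-1/(15657*(-435 - 307))) = -23597/(51*(-307)*(-742)) = -23597/11617494 = -23597*1/11617494 = -3371/1659642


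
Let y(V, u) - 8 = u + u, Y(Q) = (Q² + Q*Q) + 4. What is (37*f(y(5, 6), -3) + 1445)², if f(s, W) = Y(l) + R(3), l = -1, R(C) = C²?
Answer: 4000000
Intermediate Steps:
Y(Q) = 4 + 2*Q² (Y(Q) = (Q² + Q²) + 4 = 2*Q² + 4 = 4 + 2*Q²)
y(V, u) = 8 + 2*u (y(V, u) = 8 + (u + u) = 8 + 2*u)
f(s, W) = 15 (f(s, W) = (4 + 2*(-1)²) + 3² = (4 + 2*1) + 9 = (4 + 2) + 9 = 6 + 9 = 15)
(37*f(y(5, 6), -3) + 1445)² = (37*15 + 1445)² = (555 + 1445)² = 2000² = 4000000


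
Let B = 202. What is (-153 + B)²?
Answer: 2401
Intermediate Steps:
(-153 + B)² = (-153 + 202)² = 49² = 2401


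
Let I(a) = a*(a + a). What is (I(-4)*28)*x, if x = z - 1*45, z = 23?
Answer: -19712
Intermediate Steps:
I(a) = 2*a² (I(a) = a*(2*a) = 2*a²)
x = -22 (x = 23 - 1*45 = 23 - 45 = -22)
(I(-4)*28)*x = ((2*(-4)²)*28)*(-22) = ((2*16)*28)*(-22) = (32*28)*(-22) = 896*(-22) = -19712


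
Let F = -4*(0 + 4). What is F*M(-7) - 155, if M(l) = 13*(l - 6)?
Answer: 2549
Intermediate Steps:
F = -16 (F = -4*4 = -16)
M(l) = -78 + 13*l (M(l) = 13*(-6 + l) = -78 + 13*l)
F*M(-7) - 155 = -16*(-78 + 13*(-7)) - 155 = -16*(-78 - 91) - 155 = -16*(-169) - 155 = 2704 - 155 = 2549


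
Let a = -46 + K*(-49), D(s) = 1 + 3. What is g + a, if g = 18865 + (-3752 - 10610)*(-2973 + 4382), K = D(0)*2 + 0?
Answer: -20217631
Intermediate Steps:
D(s) = 4
K = 8 (K = 4*2 + 0 = 8 + 0 = 8)
a = -438 (a = -46 + 8*(-49) = -46 - 392 = -438)
g = -20217193 (g = 18865 - 14362*1409 = 18865 - 20236058 = -20217193)
g + a = -20217193 - 438 = -20217631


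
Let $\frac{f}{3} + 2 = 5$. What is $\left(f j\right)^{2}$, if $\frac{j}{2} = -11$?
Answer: $39204$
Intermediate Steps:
$f = 9$ ($f = -6 + 3 \cdot 5 = -6 + 15 = 9$)
$j = -22$ ($j = 2 \left(-11\right) = -22$)
$\left(f j\right)^{2} = \left(9 \left(-22\right)\right)^{2} = \left(-198\right)^{2} = 39204$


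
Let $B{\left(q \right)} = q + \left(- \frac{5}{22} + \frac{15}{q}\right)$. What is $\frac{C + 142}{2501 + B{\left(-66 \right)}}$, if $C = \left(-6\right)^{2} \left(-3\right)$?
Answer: $\frac{187}{13390} \approx 0.013966$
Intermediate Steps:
$C = -108$ ($C = 36 \left(-3\right) = -108$)
$B{\left(q \right)} = - \frac{5}{22} + q + \frac{15}{q}$ ($B{\left(q \right)} = q + \left(\left(-5\right) \frac{1}{22} + \frac{15}{q}\right) = q - \left(\frac{5}{22} - \frac{15}{q}\right) = - \frac{5}{22} + q + \frac{15}{q}$)
$\frac{C + 142}{2501 + B{\left(-66 \right)}} = \frac{-108 + 142}{2501 - \left(\frac{1457}{22} + \frac{5}{22}\right)} = \frac{34}{2501 - \frac{731}{11}} = \frac{34}{\frac{26780}{11}} = 34 \cdot \frac{11}{26780} = \frac{187}{13390}$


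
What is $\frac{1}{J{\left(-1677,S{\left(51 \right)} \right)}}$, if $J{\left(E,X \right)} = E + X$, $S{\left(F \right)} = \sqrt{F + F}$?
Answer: $- \frac{559}{937409} - \frac{\sqrt{102}}{2812227} \approx -0.00059992$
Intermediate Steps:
$S{\left(F \right)} = \sqrt{2} \sqrt{F}$ ($S{\left(F \right)} = \sqrt{2 F} = \sqrt{2} \sqrt{F}$)
$\frac{1}{J{\left(-1677,S{\left(51 \right)} \right)}} = \frac{1}{-1677 + \sqrt{2} \sqrt{51}} = \frac{1}{-1677 + \sqrt{102}}$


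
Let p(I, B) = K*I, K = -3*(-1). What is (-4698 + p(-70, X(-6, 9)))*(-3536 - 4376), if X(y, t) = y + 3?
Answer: 38832096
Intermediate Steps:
K = 3
X(y, t) = 3 + y
p(I, B) = 3*I
(-4698 + p(-70, X(-6, 9)))*(-3536 - 4376) = (-4698 + 3*(-70))*(-3536 - 4376) = (-4698 - 210)*(-7912) = -4908*(-7912) = 38832096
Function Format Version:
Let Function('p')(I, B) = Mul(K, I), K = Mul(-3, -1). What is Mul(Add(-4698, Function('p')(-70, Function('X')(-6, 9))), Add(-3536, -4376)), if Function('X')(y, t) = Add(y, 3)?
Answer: 38832096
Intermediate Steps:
K = 3
Function('X')(y, t) = Add(3, y)
Function('p')(I, B) = Mul(3, I)
Mul(Add(-4698, Function('p')(-70, Function('X')(-6, 9))), Add(-3536, -4376)) = Mul(Add(-4698, Mul(3, -70)), Add(-3536, -4376)) = Mul(Add(-4698, -210), -7912) = Mul(-4908, -7912) = 38832096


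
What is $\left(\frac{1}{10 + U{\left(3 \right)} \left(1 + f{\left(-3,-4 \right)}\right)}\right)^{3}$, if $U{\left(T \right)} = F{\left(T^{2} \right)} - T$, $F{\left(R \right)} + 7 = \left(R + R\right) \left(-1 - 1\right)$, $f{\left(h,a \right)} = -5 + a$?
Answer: $\frac{1}{54010152} \approx 1.8515 \cdot 10^{-8}$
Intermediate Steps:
$F{\left(R \right)} = -7 - 4 R$ ($F{\left(R \right)} = -7 + \left(R + R\right) \left(-1 - 1\right) = -7 + 2 R \left(-2\right) = -7 - 4 R$)
$U{\left(T \right)} = -7 - T - 4 T^{2}$ ($U{\left(T \right)} = \left(-7 - 4 T^{2}\right) - T = -7 - T - 4 T^{2}$)
$\left(\frac{1}{10 + U{\left(3 \right)} \left(1 + f{\left(-3,-4 \right)}\right)}\right)^{3} = \left(\frac{1}{10 + \left(-7 - 3 - 4 \cdot 3^{2}\right) \left(1 - 9\right)}\right)^{3} = \left(\frac{1}{10 + \left(-7 - 3 - 36\right) \left(1 - 9\right)}\right)^{3} = \left(\frac{1}{10 + \left(-7 - 3 - 36\right) \left(-8\right)}\right)^{3} = \left(\frac{1}{10 - -368}\right)^{3} = \left(\frac{1}{10 + 368}\right)^{3} = \left(\frac{1}{378}\right)^{3} = \frac{1}{54010152}$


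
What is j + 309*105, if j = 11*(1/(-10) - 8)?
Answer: 323559/10 ≈ 32356.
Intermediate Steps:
j = -891/10 (j = 11*(-⅒ - 8) = 11*(-81/10) = -891/10 ≈ -89.100)
j + 309*105 = -891/10 + 309*105 = -891/10 + 32445 = 323559/10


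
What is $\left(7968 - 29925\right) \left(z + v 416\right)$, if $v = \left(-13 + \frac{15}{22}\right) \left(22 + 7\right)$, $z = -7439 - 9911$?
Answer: $\frac{40082986554}{11} \approx 3.6439 \cdot 10^{9}$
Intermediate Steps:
$z = -17350$ ($z = -7439 - 9911 = -17350$)
$v = - \frac{7859}{22}$ ($v = \left(-13 + 15 \cdot \frac{1}{22}\right) 29 = \left(-13 + \frac{15}{22}\right) 29 = \left(- \frac{271}{22}\right) 29 = - \frac{7859}{22} \approx -357.23$)
$\left(7968 - 29925\right) \left(z + v 416\right) = \left(7968 - 29925\right) \left(-17350 - \frac{1634672}{11}\right) = - 21957 \left(-17350 - \frac{1634672}{11}\right) = \left(-21957\right) \left(- \frac{1825522}{11}\right) = \frac{40082986554}{11}$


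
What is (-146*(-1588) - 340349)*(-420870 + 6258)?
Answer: 44985816612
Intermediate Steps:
(-146*(-1588) - 340349)*(-420870 + 6258) = (231848 - 340349)*(-414612) = -108501*(-414612) = 44985816612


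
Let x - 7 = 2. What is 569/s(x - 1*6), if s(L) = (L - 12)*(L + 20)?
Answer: -569/207 ≈ -2.7488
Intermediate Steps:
x = 9 (x = 7 + 2 = 9)
s(L) = (-12 + L)*(20 + L)
569/s(x - 1*6) = 569/(-240 + (9 - 1*6)² + 8*(9 - 1*6)) = 569/(-240 + (9 - 6)² + 8*(9 - 6)) = 569/(-240 + 3² + 8*3) = 569/(-240 + 9 + 24) = 569/(-207) = 569*(-1/207) = -569/207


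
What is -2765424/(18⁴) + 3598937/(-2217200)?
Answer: -135610418819/4849016400 ≈ -27.967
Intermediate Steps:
-2765424/(18⁴) + 3598937/(-2217200) = -2765424/104976 + 3598937*(-1/2217200) = -2765424*1/104976 - 3598937/2217200 = -57613/2187 - 3598937/2217200 = -135610418819/4849016400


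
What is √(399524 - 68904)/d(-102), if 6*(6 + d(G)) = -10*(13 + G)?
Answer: 6*√82655/427 ≈ 4.0398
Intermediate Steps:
d(G) = -83/3 - 5*G/3 (d(G) = -6 + (-10*(13 + G))/6 = -6 + (-130 - 10*G)/6 = -6 + (-65/3 - 5*G/3) = -83/3 - 5*G/3)
√(399524 - 68904)/d(-102) = √(399524 - 68904)/(-83/3 - 5/3*(-102)) = √330620/(-83/3 + 170) = (2*√82655)/(427/3) = (2*√82655)*(3/427) = 6*√82655/427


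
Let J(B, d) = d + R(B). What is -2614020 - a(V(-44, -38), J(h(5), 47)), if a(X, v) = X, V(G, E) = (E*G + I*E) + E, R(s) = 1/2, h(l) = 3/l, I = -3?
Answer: -2615768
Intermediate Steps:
R(s) = ½
V(G, E) = -2*E + E*G (V(G, E) = (E*G - 3*E) + E = (-3*E + E*G) + E = -2*E + E*G)
J(B, d) = ½ + d (J(B, d) = d + ½ = ½ + d)
-2614020 - a(V(-44, -38), J(h(5), 47)) = -2614020 - (-38)*(-2 - 44) = -2614020 - (-38)*(-46) = -2614020 - 1*1748 = -2614020 - 1748 = -2615768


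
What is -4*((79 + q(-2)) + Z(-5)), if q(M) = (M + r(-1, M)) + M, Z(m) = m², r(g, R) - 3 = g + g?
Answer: -404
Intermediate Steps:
r(g, R) = 3 + 2*g (r(g, R) = 3 + (g + g) = 3 + 2*g)
q(M) = 1 + 2*M (q(M) = (M + (3 + 2*(-1))) + M = (M + (3 - 2)) + M = (M + 1) + M = (1 + M) + M = 1 + 2*M)
-4*((79 + q(-2)) + Z(-5)) = -4*((79 + (1 + 2*(-2))) + (-5)²) = -4*((79 + (1 - 4)) + 25) = -4*((79 - 3) + 25) = -4*(76 + 25) = -4*101 = -404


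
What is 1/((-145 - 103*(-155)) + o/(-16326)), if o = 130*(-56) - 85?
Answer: 5442/86094895 ≈ 6.3209e-5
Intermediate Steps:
o = -7365 (o = -7280 - 85 = -7365)
1/((-145 - 103*(-155)) + o/(-16326)) = 1/((-145 - 103*(-155)) - 7365/(-16326)) = 1/((-145 + 15965) - 7365*(-1/16326)) = 1/(15820 + 2455/5442) = 1/(86094895/5442) = 5442/86094895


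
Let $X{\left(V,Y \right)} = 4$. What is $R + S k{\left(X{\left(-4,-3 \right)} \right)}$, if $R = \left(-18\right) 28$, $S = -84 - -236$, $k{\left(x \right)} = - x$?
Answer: $-1112$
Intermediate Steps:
$S = 152$ ($S = -84 + 236 = 152$)
$R = -504$
$R + S k{\left(X{\left(-4,-3 \right)} \right)} = -504 + 152 \left(\left(-1\right) 4\right) = -504 + 152 \left(-4\right) = -504 - 608 = -1112$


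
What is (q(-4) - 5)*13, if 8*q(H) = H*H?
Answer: -39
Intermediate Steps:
q(H) = H**2/8 (q(H) = (H*H)/8 = H**2/8)
(q(-4) - 5)*13 = ((1/8)*(-4)**2 - 5)*13 = ((1/8)*16 - 5)*13 = (2 - 5)*13 = -3*13 = -39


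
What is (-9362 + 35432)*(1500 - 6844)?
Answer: -139318080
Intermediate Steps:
(-9362 + 35432)*(1500 - 6844) = 26070*(-5344) = -139318080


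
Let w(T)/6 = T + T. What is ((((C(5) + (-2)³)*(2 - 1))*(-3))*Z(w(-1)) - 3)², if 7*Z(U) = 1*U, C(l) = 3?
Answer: 40401/49 ≈ 824.51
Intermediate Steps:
w(T) = 12*T (w(T) = 6*(T + T) = 6*(2*T) = 12*T)
Z(U) = U/7 (Z(U) = (1*U)/7 = U/7)
((((C(5) + (-2)³)*(2 - 1))*(-3))*Z(w(-1)) - 3)² = ((((3 + (-2)³)*(2 - 1))*(-3))*((12*(-1))/7) - 3)² = ((((3 - 8)*1)*(-3))*((⅐)*(-12)) - 3)² = ((-5*1*(-3))*(-12/7) - 3)² = (-5*(-3)*(-12/7) - 3)² = (15*(-12/7) - 3)² = (-180/7 - 3)² = (-201/7)² = 40401/49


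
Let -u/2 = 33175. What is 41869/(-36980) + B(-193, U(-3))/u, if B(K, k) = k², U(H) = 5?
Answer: -55578653/49072460 ≈ -1.1326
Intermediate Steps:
u = -66350 (u = -2*33175 = -66350)
41869/(-36980) + B(-193, U(-3))/u = 41869/(-36980) + 5²/(-66350) = 41869*(-1/36980) + 25*(-1/66350) = -41869/36980 - 1/2654 = -55578653/49072460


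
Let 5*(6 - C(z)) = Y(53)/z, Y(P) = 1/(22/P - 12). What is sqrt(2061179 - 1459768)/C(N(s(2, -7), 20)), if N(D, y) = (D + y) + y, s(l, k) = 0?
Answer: 122800*sqrt(601411)/736853 ≈ 129.24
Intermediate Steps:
Y(P) = 1/(-12 + 22/P)
N(D, y) = D + 2*y
C(z) = 6 + 53/(3070*z) (C(z) = 6 - (-1*53/(-22 + 12*53))/(5*z) = 6 - (-1*53/(-22 + 636))/(5*z) = 6 - (-1*53/614)/(5*z) = 6 - (-1*53*1/614)/(5*z) = 6 - (-53)/(3070*z) = 6 + 53/(3070*z))
sqrt(2061179 - 1459768)/C(N(s(2, -7), 20)) = sqrt(2061179 - 1459768)/(6 + 53/(3070*(0 + 2*20))) = sqrt(601411)/(6 + 53/(3070*(0 + 40))) = sqrt(601411)/(6 + (53/3070)/40) = sqrt(601411)/(6 + (53/3070)*(1/40)) = sqrt(601411)/(6 + 53/122800) = sqrt(601411)/(736853/122800) = sqrt(601411)*(122800/736853) = 122800*sqrt(601411)/736853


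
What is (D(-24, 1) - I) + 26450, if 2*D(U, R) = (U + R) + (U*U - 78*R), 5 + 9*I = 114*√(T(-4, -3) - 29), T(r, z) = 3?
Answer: 480385/18 - 38*I*√26/3 ≈ 26688.0 - 64.588*I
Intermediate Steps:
I = -5/9 + 38*I*√26/3 (I = -5/9 + (114*√(3 - 29))/9 = -5/9 + (114*√(-26))/9 = -5/9 + (114*(I*√26))/9 = -5/9 + (114*I*√26)/9 = -5/9 + 38*I*√26/3 ≈ -0.55556 + 64.588*I)
D(U, R) = U/2 + U²/2 - 77*R/2 (D(U, R) = ((U + R) + (U*U - 78*R))/2 = ((R + U) + (U² - 78*R))/2 = (U + U² - 77*R)/2 = U/2 + U²/2 - 77*R/2)
(D(-24, 1) - I) + 26450 = (((½)*(-24) + (½)*(-24)² - 77/2*1) - (-5/9 + 38*I*√26/3)) + 26450 = ((-12 + (½)*576 - 77/2) + (5/9 - 38*I*√26/3)) + 26450 = ((-12 + 288 - 77/2) + (5/9 - 38*I*√26/3)) + 26450 = (475/2 + (5/9 - 38*I*√26/3)) + 26450 = (4285/18 - 38*I*√26/3) + 26450 = 480385/18 - 38*I*√26/3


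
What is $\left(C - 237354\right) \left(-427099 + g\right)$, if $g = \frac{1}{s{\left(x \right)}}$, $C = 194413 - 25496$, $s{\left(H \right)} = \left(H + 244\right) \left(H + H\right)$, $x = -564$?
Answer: $\frac{10550634933904043}{360960} \approx 2.9229 \cdot 10^{10}$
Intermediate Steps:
$s{\left(H \right)} = 2 H \left(244 + H\right)$ ($s{\left(H \right)} = \left(244 + H\right) 2 H = 2 H \left(244 + H\right)$)
$C = 168917$
$g = \frac{1}{360960}$ ($g = \frac{1}{2 \left(-564\right) \left(244 - 564\right)} = \frac{1}{2 \left(-564\right) \left(-320\right)} = \frac{1}{360960} \approx 2.7704 \cdot 10^{-6}$)
$\left(C - 237354\right) \left(-427099 + g\right) = \left(168917 - 237354\right) \left(-427099 + \frac{1}{360960}\right) = \left(-68437\right) \left(- \frac{154165655039}{360960}\right) = \frac{10550634933904043}{360960}$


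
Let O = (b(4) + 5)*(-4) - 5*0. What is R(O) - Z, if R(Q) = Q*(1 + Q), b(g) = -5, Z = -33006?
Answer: 33006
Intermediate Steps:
O = 0 (O = (-5 + 5)*(-4) - 5*0 = 0*(-4) + 0 = 0 + 0 = 0)
R(O) - Z = 0*(1 + 0) - 1*(-33006) = 0*1 + 33006 = 0 + 33006 = 33006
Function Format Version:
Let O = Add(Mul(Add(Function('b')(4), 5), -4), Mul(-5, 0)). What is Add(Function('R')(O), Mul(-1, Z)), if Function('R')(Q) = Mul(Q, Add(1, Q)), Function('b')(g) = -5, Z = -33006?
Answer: 33006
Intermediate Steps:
O = 0 (O = Add(Mul(Add(-5, 5), -4), Mul(-5, 0)) = Add(Mul(0, -4), 0) = Add(0, 0) = 0)
Add(Function('R')(O), Mul(-1, Z)) = Add(Mul(0, Add(1, 0)), Mul(-1, -33006)) = Add(Mul(0, 1), 33006) = Add(0, 33006) = 33006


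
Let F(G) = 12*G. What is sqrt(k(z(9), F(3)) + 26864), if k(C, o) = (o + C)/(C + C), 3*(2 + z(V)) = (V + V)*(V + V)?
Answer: sqrt(301851430)/106 ≈ 163.90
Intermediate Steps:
z(V) = -2 + 4*V**2/3 (z(V) = -2 + ((V + V)*(V + V))/3 = -2 + ((2*V)*(2*V))/3 = -2 + (4*V**2)/3 = -2 + 4*V**2/3)
k(C, o) = (C + o)/(2*C) (k(C, o) = (C + o)/((2*C)) = (C + o)*(1/(2*C)) = (C + o)/(2*C))
sqrt(k(z(9), F(3)) + 26864) = sqrt(((-2 + (4/3)*9**2) + 12*3)/(2*(-2 + (4/3)*9**2)) + 26864) = sqrt(((-2 + (4/3)*81) + 36)/(2*(-2 + (4/3)*81)) + 26864) = sqrt(((-2 + 108) + 36)/(2*(-2 + 108)) + 26864) = sqrt((1/2)*(106 + 36)/106 + 26864) = sqrt((1/2)*(1/106)*142 + 26864) = sqrt(71/106 + 26864) = sqrt(2847655/106) = sqrt(301851430)/106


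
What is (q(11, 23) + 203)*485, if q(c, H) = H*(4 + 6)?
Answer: 210005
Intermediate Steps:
q(c, H) = 10*H (q(c, H) = H*10 = 10*H)
(q(11, 23) + 203)*485 = (10*23 + 203)*485 = (230 + 203)*485 = 433*485 = 210005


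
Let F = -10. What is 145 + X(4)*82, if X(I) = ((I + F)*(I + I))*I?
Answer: -15599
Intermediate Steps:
X(I) = 2*I**2*(-10 + I) (X(I) = ((I - 10)*(I + I))*I = ((-10 + I)*(2*I))*I = (2*I*(-10 + I))*I = 2*I**2*(-10 + I))
145 + X(4)*82 = 145 + (2*4**2*(-10 + 4))*82 = 145 + (2*16*(-6))*82 = 145 - 192*82 = 145 - 15744 = -15599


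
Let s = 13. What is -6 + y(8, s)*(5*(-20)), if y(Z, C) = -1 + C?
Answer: -1206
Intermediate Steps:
-6 + y(8, s)*(5*(-20)) = -6 + (-1 + 13)*(5*(-20)) = -6 + 12*(-100) = -6 - 1200 = -1206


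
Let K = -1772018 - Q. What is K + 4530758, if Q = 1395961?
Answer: 1362779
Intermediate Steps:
K = -3167979 (K = -1772018 - 1*1395961 = -1772018 - 1395961 = -3167979)
K + 4530758 = -3167979 + 4530758 = 1362779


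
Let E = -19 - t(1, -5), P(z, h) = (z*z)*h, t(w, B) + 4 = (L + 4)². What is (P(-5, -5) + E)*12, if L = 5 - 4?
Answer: -1980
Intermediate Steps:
L = 1
t(w, B) = 21 (t(w, B) = -4 + (1 + 4)² = -4 + 5² = -4 + 25 = 21)
P(z, h) = h*z² (P(z, h) = z²*h = h*z²)
E = -40 (E = -19 - 1*21 = -19 - 21 = -40)
(P(-5, -5) + E)*12 = (-5*(-5)² - 40)*12 = (-5*25 - 40)*12 = (-125 - 40)*12 = -165*12 = -1980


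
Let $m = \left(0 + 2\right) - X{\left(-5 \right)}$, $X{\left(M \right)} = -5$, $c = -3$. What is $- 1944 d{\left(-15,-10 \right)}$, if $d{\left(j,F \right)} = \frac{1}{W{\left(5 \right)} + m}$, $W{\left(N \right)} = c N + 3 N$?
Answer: $- \frac{1944}{7} \approx -277.71$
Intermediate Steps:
$W{\left(N \right)} = 0$ ($W{\left(N \right)} = - 3 N + 3 N = 0$)
$m = 7$ ($m = \left(0 + 2\right) - -5 = 2 + 5 = 7$)
$d{\left(j,F \right)} = \frac{1}{7}$ ($d{\left(j,F \right)} = \frac{1}{0 + 7} = \frac{1}{7}$)
$- 1944 d{\left(-15,-10 \right)} = \left(-1944\right) \frac{1}{7} = - \frac{1944}{7}$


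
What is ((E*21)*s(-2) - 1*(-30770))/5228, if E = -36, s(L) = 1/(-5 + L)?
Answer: 15439/2614 ≈ 5.9063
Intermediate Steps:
((E*21)*s(-2) - 1*(-30770))/5228 = ((-36*21)/(-5 - 2) - 1*(-30770))/5228 = (-756/(-7) + 30770)*(1/5228) = (-756*(-1/7) + 30770)*(1/5228) = (108 + 30770)*(1/5228) = 30878*(1/5228) = 15439/2614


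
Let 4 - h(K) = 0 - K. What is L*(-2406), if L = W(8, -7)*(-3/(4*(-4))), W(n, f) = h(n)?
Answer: -10827/2 ≈ -5413.5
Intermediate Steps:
h(K) = 4 + K (h(K) = 4 - (0 - K) = 4 - (-1)*K = 4 + K)
W(n, f) = 4 + n
L = 9/4 (L = (4 + 8)*(-3/(4*(-4))) = 12*(-3/(-16)) = 12*(-3*(-1/16)) = 12*(3/16) = 9/4 ≈ 2.2500)
L*(-2406) = (9/4)*(-2406) = -10827/2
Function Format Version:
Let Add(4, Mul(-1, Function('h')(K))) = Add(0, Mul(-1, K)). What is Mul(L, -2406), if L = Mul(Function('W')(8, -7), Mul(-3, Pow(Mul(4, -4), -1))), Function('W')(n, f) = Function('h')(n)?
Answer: Rational(-10827, 2) ≈ -5413.5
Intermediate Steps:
Function('h')(K) = Add(4, K) (Function('h')(K) = Add(4, Mul(-1, Add(0, Mul(-1, K)))) = Add(4, Mul(-1, Mul(-1, K))) = Add(4, K))
Function('W')(n, f) = Add(4, n)
L = Rational(9, 4) (L = Mul(Add(4, 8), Mul(-3, Pow(Mul(4, -4), -1))) = Mul(12, Mul(-3, Pow(-16, -1))) = Mul(12, Mul(-3, Rational(-1, 16))) = Mul(12, Rational(3, 16)) = Rational(9, 4) ≈ 2.2500)
Mul(L, -2406) = Mul(Rational(9, 4), -2406) = Rational(-10827, 2)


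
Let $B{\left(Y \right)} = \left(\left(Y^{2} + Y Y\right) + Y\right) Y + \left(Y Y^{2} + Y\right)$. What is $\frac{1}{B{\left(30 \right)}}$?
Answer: $\frac{1}{81930} \approx 1.2206 \cdot 10^{-5}$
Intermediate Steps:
$B{\left(Y \right)} = Y + Y^{3} + Y \left(Y + 2 Y^{2}\right)$ ($B{\left(Y \right)} = \left(\left(Y^{2} + Y^{2}\right) + Y\right) Y + \left(Y^{3} + Y\right) = \left(2 Y^{2} + Y\right) Y + \left(Y + Y^{3}\right) = \left(Y + 2 Y^{2}\right) Y + \left(Y + Y^{3}\right) = Y \left(Y + 2 Y^{2}\right) + \left(Y + Y^{3}\right) = Y + Y^{3} + Y \left(Y + 2 Y^{2}\right)$)
$\frac{1}{B{\left(30 \right)}} = \frac{1}{30 \left(1 + 30 + 3 \cdot 30^{2}\right)} = \frac{1}{30 \left(1 + 30 + 3 \cdot 900\right)} = \frac{1}{30 \left(1 + 30 + 2700\right)} = \frac{1}{30 \cdot 2731} = \frac{1}{81930}$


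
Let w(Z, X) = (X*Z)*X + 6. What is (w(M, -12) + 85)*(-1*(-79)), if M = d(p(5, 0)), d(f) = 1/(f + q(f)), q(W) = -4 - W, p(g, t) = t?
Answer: 4345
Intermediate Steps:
d(f) = -1/4 (d(f) = 1/(f + (-4 - f)) = 1/(-4) = -1/4)
M = -1/4 ≈ -0.25000
w(Z, X) = 6 + Z*X**2 (w(Z, X) = Z*X**2 + 6 = 6 + Z*X**2)
(w(M, -12) + 85)*(-1*(-79)) = ((6 - 1/4*(-12)**2) + 85)*(-1*(-79)) = ((6 - 1/4*144) + 85)*79 = ((6 - 36) + 85)*79 = (-30 + 85)*79 = 55*79 = 4345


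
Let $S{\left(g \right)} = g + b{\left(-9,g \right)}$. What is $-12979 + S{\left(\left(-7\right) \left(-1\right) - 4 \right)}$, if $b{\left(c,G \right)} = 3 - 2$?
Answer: $-12975$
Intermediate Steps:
$b{\left(c,G \right)} = 1$ ($b{\left(c,G \right)} = 3 - 2 = 1$)
$S{\left(g \right)} = 1 + g$ ($S{\left(g \right)} = g + 1 = 1 + g$)
$-12979 + S{\left(\left(-7\right) \left(-1\right) - 4 \right)} = -12979 + \left(1 - -3\right) = -12979 + \left(1 + \left(7 - 4\right)\right) = -12979 + \left(1 + 3\right) = -12979 + 4 = -12975$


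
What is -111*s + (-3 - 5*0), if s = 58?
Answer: -6441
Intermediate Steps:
-111*s + (-3 - 5*0) = -111*58 + (-3 - 5*0) = -6438 + (-3 + 0) = -6438 - 3 = -6441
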